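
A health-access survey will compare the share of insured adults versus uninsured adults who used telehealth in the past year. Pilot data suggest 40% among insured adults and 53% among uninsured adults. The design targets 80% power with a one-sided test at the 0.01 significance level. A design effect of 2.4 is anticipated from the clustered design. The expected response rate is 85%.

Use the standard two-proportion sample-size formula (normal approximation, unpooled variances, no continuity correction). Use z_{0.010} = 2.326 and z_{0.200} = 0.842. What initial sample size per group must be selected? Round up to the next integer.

n = 821 per group

n = (z_α + z_β)² · [p₁(1−p₁) + p₂(1−p₂)] / (p₁ − p₂)²
  = (2.326 + 0.842)² · (0.40·0.60 + 0.53·0.47) / (-0.13)²
  = (3.168)² · (0.2400 + 0.2491) / 0.0169
  = 10.0362 · 0.4891 / 0.0169
  = 290.46
Design effect: 2.4 × 290.46 = 697.10.
Adjust for 85% response: 697.10 / 0.85 = 820.11.
Round up → n = 821 per group.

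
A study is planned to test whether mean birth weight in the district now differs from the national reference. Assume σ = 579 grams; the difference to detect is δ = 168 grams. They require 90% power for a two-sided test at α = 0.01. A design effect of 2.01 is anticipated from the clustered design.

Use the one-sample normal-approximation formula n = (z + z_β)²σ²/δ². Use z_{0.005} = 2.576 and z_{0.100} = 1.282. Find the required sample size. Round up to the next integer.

n = (z_{α/2} + z_β)² · σ² / δ²
  = (2.576 + 1.282)² · 579² / 168²
  = 14.8842 · 335241 / 28224
  = 176.79
Design effect: 2.01 × 176.79 = 355.35.
Round up → n = 356.

n = 356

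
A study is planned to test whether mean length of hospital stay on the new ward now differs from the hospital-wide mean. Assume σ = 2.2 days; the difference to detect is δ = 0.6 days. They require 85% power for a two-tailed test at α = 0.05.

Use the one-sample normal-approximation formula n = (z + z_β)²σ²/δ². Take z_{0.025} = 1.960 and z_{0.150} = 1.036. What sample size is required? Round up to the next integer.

n = 121

n = (z_{α/2} + z_β)² · σ² / δ²
  = (1.960 + 1.036)² · 2.2² / 0.6²
  = 8.9760 · 4.84 / 0.36
  = 120.68
Round up → n = 121.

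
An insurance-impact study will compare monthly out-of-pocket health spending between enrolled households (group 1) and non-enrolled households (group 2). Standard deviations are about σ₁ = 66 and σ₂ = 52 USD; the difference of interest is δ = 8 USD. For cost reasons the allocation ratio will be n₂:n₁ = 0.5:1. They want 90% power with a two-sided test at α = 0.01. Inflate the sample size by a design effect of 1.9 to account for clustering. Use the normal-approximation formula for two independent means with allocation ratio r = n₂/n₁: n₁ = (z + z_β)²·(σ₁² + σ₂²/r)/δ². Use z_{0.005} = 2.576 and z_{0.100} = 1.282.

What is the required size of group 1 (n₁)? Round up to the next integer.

n₁ = (z_{α/2} + z_β)² · (σ₁² + σ₂²/r) / δ²
   = (2.576 + 1.282)² · (66² + 52²/0.5) / 8²
   = 14.8842 · (4356 + 5408) / 64
   = 14.8842 · 9764 / 64
   = 2270.77
Design effect: 1.9 × 2270.77 = 4314.45.
Round up → n₁ = 4315; n₂ = r·n₁ = 0.5 × 4315 = 2158.

n₁ = 4315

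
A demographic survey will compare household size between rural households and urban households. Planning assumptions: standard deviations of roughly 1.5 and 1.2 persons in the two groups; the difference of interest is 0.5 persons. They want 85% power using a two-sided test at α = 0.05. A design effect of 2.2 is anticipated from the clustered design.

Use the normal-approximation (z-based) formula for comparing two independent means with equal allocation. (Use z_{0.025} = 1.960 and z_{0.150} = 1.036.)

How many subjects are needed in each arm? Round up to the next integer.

n = 292 per group

n = (z_{α/2} + z_β)² · (σ₁² + σ₂²) / δ²
  = (1.960 + 1.036)² · (1.5² + 1.2² = 3.69) / 0.5²
  = 8.9760 · 3.69 / 0.25
  = 132.49
Design effect: 2.2 × 132.49 = 291.47.
Round up → n = 292 per group.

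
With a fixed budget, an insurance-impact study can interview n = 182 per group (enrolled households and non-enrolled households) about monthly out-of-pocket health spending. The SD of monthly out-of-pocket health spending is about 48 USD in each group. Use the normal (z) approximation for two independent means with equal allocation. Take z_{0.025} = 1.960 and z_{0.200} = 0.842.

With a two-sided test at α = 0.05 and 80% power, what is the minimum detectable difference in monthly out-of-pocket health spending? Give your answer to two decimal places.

δ = (z_{α/2} + z_β) · √((σ₁²+σ₂²)/n)
  = (1.960 + 0.842) · √(4608/182)
  = 2.802 · √25.3187
  = 2.802 · 5.0318
  = 14.0990

Minimum detectable difference ≈ 14.10 USD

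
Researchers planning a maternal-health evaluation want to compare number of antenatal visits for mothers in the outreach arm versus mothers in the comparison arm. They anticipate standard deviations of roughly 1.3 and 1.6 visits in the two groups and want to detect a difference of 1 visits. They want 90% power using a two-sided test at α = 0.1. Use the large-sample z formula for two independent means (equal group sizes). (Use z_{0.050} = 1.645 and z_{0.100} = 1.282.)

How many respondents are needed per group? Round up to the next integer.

n = 37 per group

n = (z_{α/2} + z_β)² · (σ₁² + σ₂²) / δ²
  = (1.645 + 1.282)² · (1.3² + 1.6² = 4.25) / 1²
  = 8.5673 · 4.25 / 1
  = 36.41
Round up → n = 37 per group.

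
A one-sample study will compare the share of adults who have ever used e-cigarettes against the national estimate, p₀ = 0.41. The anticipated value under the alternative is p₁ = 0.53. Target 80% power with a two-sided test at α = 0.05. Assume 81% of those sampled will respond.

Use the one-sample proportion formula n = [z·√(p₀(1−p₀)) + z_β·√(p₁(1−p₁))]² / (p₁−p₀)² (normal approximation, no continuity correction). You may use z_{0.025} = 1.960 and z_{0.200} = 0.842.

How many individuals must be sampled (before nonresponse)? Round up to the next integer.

n = [z_{α/2}·√(p₀q₀) + z_β·√(p₁q₁)]² / (p₁ − p₀)²
  = [1.960·√(0.41·0.59) + 0.842·√(0.53·0.47)]² / (0.12)²
  = [1.960·0.4918 + 0.842·0.4991]² / 0.0144
  = [1.3842]² / 0.0144
  = 133.06
Adjust for 81% response: 133.06 / 0.81 = 164.28.
Round up → n = 165.

n = 165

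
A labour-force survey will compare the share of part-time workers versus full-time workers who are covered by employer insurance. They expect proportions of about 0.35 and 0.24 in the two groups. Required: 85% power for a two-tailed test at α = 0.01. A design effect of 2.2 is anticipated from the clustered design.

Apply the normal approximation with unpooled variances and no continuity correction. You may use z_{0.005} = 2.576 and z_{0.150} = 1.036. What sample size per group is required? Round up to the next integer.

n = 973 per group

n = (z_{α/2} + z_β)² · [p₁(1−p₁) + p₂(1−p₂)] / (p₁ − p₂)²
  = (2.576 + 1.036)² · (0.35·0.65 + 0.24·0.76) / (0.11)²
  = (3.612)² · (0.2275 + 0.1824) / 0.0121
  = 13.0465 · 0.4099 / 0.0121
  = 441.97
Design effect: 2.2 × 441.97 = 972.32.
Round up → n = 973 per group.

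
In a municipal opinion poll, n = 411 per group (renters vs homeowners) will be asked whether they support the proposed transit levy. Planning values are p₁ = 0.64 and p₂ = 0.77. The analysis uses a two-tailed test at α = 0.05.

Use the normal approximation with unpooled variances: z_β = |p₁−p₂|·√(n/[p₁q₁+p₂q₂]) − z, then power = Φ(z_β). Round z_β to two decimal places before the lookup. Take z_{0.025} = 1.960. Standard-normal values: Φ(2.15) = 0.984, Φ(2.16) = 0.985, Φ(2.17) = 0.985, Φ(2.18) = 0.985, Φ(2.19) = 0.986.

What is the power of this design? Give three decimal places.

z_β = |p₁−p₂|·√(n/[p₁q₁+p₂q₂]) − z_{α/2}
    = 0.13 · √(411/0.4075) − 1.960
    = 0.13 · 31.7583 − 1.960
    = 4.1286 − 1.960 = 2.1686 → 2.17
Power = Φ(2.17) = 0.985.

Power ≈ 0.985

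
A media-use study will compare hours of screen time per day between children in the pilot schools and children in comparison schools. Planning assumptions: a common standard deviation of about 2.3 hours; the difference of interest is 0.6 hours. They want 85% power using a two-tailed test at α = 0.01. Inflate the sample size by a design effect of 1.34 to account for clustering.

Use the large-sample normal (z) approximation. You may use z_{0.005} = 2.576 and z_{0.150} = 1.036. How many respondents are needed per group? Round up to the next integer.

n = 514 per group

n = (z_{α/2} + z_β)² · (σ₁² + σ₂²) / δ²
  = (2.576 + 1.036)² · (2·2.3² = 10.58) / 0.6²
  = 13.0465 · 10.58 / 0.36
  = 383.42
Design effect: 1.34 × 383.42 = 513.79.
Round up → n = 514 per group.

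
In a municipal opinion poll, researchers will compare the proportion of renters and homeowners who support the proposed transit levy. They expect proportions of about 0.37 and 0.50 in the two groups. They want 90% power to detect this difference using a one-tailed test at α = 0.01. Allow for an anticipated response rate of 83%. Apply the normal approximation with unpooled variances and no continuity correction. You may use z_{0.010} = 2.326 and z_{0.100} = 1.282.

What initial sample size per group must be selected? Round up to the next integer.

n = (z_α + z_β)² · [p₁(1−p₁) + p₂(1−p₂)] / (p₁ − p₂)²
  = (2.326 + 1.282)² · (0.37·0.63 + 0.50·0.50) / (-0.13)²
  = (3.608)² · (0.2331 + 0.2500) / 0.0169
  = 13.0177 · 0.4831 / 0.0169
  = 372.12
Adjust for 83% response: 372.12 / 0.83 = 448.34.
Round up → n = 449 per group.

n = 449 per group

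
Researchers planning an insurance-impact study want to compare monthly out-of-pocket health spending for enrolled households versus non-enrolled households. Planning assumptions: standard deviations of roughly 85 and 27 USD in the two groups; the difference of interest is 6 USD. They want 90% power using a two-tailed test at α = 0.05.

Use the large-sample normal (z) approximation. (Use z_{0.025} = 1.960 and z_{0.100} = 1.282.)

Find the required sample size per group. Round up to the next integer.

n = 2323 per group

n = (z_{α/2} + z_β)² · (σ₁² + σ₂²) / δ²
  = (1.960 + 1.282)² · (85² + 27² = 7954) / 6²
  = 10.5106 · 7954 / 36
  = 2322.25
Round up → n = 2323 per group.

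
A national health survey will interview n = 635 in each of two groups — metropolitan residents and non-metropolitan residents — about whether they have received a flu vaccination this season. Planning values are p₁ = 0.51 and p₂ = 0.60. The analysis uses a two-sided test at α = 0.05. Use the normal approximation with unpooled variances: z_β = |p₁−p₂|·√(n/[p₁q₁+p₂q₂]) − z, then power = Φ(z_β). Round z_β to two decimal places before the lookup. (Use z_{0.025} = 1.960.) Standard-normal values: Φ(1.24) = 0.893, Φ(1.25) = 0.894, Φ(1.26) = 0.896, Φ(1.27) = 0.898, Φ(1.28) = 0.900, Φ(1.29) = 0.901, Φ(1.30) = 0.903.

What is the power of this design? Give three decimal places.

z_β = |p₁−p₂|·√(n/[p₁q₁+p₂q₂]) − z_{α/2}
    = 0.09 · √(635/0.4899) − 1.960
    = 0.09 · 36.0025 − 1.960
    = 3.2402 − 1.960 = 1.2802 → 1.28
Power = Φ(1.28) = 0.900.

Power ≈ 0.900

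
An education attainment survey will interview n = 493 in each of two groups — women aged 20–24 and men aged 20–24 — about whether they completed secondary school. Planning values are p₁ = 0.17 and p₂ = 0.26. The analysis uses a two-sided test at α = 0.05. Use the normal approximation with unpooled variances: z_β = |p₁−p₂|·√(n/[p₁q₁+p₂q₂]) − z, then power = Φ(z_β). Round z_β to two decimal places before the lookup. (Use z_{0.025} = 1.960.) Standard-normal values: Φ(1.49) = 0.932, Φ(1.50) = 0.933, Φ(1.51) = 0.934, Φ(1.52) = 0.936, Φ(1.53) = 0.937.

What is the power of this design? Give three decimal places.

z_β = |p₁−p₂|·√(n/[p₁q₁+p₂q₂]) − z_{α/2}
    = 0.09 · √(493/0.3335) − 1.960
    = 0.09 · 38.4482 − 1.960
    = 3.4603 − 1.960 = 1.5003 → 1.50
Power = Φ(1.50) = 0.933.

Power ≈ 0.933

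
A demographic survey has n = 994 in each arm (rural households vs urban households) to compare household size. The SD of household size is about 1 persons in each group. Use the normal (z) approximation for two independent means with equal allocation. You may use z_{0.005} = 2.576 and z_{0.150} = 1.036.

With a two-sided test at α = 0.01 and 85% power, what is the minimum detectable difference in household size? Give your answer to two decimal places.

δ = (z_{α/2} + z_β) · √((σ₁²+σ₂²)/n)
  = (2.576 + 1.036) · √(2/994)
  = 3.612 · √0.00201
  = 3.612 · 0.0449
  = 0.1620

Minimum detectable difference ≈ 0.16 persons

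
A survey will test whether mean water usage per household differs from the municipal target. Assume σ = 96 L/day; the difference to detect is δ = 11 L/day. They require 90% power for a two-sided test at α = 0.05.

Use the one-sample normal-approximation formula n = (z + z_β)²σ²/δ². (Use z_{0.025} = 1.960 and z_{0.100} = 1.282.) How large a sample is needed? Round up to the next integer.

n = (z_{α/2} + z_β)² · σ² / δ²
  = (1.960 + 1.282)² · 96² / 11²
  = 10.5106 · 9216 / 121
  = 800.54
Round up → n = 801.

n = 801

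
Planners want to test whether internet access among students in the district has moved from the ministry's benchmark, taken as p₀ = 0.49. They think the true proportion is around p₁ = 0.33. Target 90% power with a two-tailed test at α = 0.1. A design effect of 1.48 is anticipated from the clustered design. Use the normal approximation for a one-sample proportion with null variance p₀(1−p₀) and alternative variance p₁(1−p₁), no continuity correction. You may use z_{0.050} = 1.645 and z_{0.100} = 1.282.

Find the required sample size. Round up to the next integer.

n = [z_{α/2}·√(p₀q₀) + z_β·√(p₁q₁)]² / (p₁ − p₀)²
  = [1.645·√(0.49·0.51) + 1.282·√(0.33·0.67)]² / (-0.16)²
  = [1.645·0.4999 + 1.282·0.4702]² / 0.0256
  = [1.4251]² / 0.0256
  = 79.34
Design effect: 1.48 × 79.34 = 117.42.
Round up → n = 118.

n = 118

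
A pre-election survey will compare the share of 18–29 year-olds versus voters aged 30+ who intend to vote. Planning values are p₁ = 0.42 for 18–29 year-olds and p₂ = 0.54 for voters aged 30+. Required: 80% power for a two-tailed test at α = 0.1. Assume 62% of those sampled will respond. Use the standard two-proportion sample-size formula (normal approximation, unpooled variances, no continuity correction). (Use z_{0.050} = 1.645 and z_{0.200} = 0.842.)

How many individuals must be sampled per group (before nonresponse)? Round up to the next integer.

n = (z_{α/2} + z_β)² · [p₁(1−p₁) + p₂(1−p₂)] / (p₁ − p₂)²
  = (1.645 + 0.842)² · (0.42·0.58 + 0.54·0.46) / (-0.12)²
  = (2.487)² · (0.2436 + 0.2484) / 0.0144
  = 6.1852 · 0.4920 / 0.0144
  = 211.33
Adjust for 62% response: 211.33 / 0.62 = 340.85.
Round up → n = 341 per group.

n = 341 per group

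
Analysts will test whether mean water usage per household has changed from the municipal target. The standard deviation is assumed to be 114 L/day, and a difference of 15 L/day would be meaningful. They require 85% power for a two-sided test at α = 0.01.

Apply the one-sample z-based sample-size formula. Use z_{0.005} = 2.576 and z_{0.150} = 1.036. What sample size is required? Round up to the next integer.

n = (z_{α/2} + z_β)² · σ² / δ²
  = (2.576 + 1.036)² · 114² / 15²
  = 13.0465 · 12996 / 225
  = 753.57
Round up → n = 754.

n = 754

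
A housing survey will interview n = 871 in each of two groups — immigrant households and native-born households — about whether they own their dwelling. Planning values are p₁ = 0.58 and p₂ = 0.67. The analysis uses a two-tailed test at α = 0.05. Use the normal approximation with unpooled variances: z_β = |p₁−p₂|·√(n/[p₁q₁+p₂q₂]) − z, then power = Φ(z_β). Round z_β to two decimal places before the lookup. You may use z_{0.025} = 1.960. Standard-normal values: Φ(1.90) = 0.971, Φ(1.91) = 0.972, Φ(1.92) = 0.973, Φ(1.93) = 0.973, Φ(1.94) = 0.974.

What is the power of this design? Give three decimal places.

z_β = |p₁−p₂|·√(n/[p₁q₁+p₂q₂]) − z_{α/2}
    = 0.09 · √(871/0.4647) − 1.960
    = 0.09 · 43.2935 − 1.960
    = 3.8964 − 1.960 = 1.9364 → 1.94
Power = Φ(1.94) = 0.974.

Power ≈ 0.974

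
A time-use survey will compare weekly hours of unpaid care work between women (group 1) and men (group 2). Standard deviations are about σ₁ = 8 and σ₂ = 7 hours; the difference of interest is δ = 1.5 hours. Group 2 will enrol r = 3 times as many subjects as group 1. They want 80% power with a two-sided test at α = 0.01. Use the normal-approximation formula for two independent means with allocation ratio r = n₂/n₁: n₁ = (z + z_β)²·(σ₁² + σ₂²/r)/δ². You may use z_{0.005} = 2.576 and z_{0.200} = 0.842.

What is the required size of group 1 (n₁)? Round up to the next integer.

n₁ = 418

n₁ = (z_{α/2} + z_β)² · (σ₁² + σ₂²/r) / δ²
   = (2.576 + 0.842)² · (8² + 7²/3) / 1.5²
   = 11.6827 · (64 + 16.3333) / 2.25
   = 11.6827 · 80.3333 / 2.25
   = 417.12
Round up → n₁ = 418; n₂ = r·n₁ = 3 × 418 = 1254.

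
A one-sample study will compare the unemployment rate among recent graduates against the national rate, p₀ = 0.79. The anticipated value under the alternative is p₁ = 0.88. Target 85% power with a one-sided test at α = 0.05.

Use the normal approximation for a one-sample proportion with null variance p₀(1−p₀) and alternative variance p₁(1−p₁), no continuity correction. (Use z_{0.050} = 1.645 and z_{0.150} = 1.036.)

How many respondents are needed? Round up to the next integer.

n = [z_α·√(p₀q₀) + z_β·√(p₁q₁)]² / (p₁ − p₀)²
  = [1.645·√(0.79·0.21) + 1.036·√(0.88·0.12)]² / (0.09)²
  = [1.645·0.4073 + 1.036·0.3250]² / 0.0081
  = [1.0067]² / 0.0081
  = 125.11
Round up → n = 126.

n = 126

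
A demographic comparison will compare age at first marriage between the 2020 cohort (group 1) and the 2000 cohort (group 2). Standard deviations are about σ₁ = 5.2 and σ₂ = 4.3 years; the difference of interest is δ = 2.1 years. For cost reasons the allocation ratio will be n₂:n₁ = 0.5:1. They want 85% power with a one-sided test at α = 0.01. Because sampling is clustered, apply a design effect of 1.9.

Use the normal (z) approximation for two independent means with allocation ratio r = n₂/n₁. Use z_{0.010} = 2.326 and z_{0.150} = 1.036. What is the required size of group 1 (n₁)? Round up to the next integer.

n₁ = (z_α + z_β)² · (σ₁² + σ₂²/r) / δ²
   = (2.326 + 1.036)² · (5.2² + 4.3²/0.5) / 2.1²
   = 11.3030 · (27.04 + 36.98) / 4.41
   = 11.3030 · 64.02 / 4.41
   = 164.09
Design effect: 1.9 × 164.09 = 311.76.
Round up → n₁ = 312; n₂ = r·n₁ = 0.5 × 312 = 156.

n₁ = 312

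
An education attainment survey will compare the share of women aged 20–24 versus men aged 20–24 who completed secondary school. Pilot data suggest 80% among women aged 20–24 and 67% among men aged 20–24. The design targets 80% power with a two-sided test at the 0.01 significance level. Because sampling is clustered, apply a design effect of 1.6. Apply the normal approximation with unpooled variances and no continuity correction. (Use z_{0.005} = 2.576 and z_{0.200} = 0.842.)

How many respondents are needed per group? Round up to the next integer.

n = (z_{α/2} + z_β)² · [p₁(1−p₁) + p₂(1−p₂)] / (p₁ − p₂)²
  = (2.576 + 0.842)² · (0.80·0.20 + 0.67·0.33) / (0.13)²
  = (3.418)² · (0.1600 + 0.2211) / 0.0169
  = 11.6827 · 0.3811 / 0.0169
  = 263.45
Design effect: 1.6 × 263.45 = 421.52.
Round up → n = 422 per group.

n = 422 per group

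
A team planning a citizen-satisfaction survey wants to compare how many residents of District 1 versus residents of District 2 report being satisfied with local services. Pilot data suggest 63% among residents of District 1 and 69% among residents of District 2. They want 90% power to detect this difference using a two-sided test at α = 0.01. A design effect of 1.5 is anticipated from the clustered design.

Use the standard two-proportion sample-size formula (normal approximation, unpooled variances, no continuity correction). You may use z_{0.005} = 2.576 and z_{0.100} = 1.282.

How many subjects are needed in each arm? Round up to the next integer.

n = 2773 per group

n = (z_{α/2} + z_β)² · [p₁(1−p₁) + p₂(1−p₂)] / (p₁ − p₂)²
  = (2.576 + 1.282)² · (0.63·0.37 + 0.69·0.31) / (-0.06)²
  = (3.858)² · (0.2331 + 0.2139) / 0.0036
  = 14.8842 · 0.4470 / 0.0036
  = 1848.12
Design effect: 1.5 × 1848.12 = 2772.18.
Round up → n = 2773 per group.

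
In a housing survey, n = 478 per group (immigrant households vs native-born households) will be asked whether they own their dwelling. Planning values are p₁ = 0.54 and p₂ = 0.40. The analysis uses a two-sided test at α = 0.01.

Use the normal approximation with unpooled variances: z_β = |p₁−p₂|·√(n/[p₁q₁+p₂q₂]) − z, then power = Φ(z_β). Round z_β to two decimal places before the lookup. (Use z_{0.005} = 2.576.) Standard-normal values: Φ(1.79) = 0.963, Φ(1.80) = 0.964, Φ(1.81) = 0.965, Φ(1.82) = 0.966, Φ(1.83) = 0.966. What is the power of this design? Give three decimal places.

Power ≈ 0.964

z_β = |p₁−p₂|·√(n/[p₁q₁+p₂q₂]) − z_{α/2}
    = 0.14 · √(478/0.4884) − 2.576
    = 0.14 · 31.2843 − 2.576
    = 4.3798 − 2.576 = 1.8038 → 1.80
Power = Φ(1.80) = 0.964.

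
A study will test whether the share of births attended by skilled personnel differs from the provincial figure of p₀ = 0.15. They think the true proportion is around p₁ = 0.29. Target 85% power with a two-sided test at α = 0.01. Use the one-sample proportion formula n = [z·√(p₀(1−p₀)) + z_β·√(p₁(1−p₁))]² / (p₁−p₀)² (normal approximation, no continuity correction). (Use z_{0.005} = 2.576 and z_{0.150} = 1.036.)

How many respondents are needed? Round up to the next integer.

n = [z_{α/2}·√(p₀q₀) + z_β·√(p₁q₁)]² / (p₁ − p₀)²
  = [2.576·√(0.15·0.85) + 1.036·√(0.29·0.71)]² / (0.14)²
  = [2.576·0.3571 + 1.036·0.4538]² / 0.0196
  = [1.3899]² / 0.0196
  = 98.56
Round up → n = 99.

n = 99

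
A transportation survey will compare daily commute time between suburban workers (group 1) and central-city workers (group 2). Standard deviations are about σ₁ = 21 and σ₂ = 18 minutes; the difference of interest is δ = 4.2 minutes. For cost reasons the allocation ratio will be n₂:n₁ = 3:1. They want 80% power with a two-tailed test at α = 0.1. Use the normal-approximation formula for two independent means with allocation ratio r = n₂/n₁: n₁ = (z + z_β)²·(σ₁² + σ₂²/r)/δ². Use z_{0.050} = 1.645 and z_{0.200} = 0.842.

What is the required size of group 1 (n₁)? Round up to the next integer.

n₁ = 193

n₁ = (z_{α/2} + z_β)² · (σ₁² + σ₂²/r) / δ²
   = (1.645 + 0.842)² · (21² + 18²/3) / 4.2²
   = 6.1852 · (441 + 108) / 17.64
   = 6.1852 · 549 / 17.64
   = 192.50
Round up → n₁ = 193; n₂ = r·n₁ = 3 × 193 = 579.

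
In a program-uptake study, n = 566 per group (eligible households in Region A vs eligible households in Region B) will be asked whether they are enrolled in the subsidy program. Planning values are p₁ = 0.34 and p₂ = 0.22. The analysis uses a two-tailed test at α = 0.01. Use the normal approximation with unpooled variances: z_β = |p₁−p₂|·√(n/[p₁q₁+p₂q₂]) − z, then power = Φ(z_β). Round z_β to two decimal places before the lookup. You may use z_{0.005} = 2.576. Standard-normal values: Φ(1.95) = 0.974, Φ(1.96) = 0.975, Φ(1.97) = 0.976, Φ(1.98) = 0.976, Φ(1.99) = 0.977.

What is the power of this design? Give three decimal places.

z_β = |p₁−p₂|·√(n/[p₁q₁+p₂q₂]) − z_{α/2}
    = 0.12 · √(566/0.3960) − 2.576
    = 0.12 · 37.8060 − 2.576
    = 4.5367 − 2.576 = 1.9607 → 1.96
Power = Φ(1.96) = 0.975.

Power ≈ 0.975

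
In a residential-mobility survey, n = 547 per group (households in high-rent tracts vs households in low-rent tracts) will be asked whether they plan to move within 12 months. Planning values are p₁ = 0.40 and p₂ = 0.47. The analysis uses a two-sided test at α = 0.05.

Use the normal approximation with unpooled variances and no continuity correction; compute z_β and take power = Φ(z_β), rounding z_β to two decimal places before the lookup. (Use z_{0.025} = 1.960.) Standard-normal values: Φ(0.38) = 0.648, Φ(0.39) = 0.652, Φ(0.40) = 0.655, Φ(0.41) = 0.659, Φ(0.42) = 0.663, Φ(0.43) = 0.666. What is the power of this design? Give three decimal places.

z_β = |p₁−p₂|·√(n/[p₁q₁+p₂q₂]) − z_{α/2}
    = 0.07 · √(547/0.4891) − 1.960
    = 0.07 · 33.4422 − 1.960
    = 2.3410 − 1.960 = 0.3810 → 0.38
Power = Φ(0.38) = 0.648.

Power ≈ 0.648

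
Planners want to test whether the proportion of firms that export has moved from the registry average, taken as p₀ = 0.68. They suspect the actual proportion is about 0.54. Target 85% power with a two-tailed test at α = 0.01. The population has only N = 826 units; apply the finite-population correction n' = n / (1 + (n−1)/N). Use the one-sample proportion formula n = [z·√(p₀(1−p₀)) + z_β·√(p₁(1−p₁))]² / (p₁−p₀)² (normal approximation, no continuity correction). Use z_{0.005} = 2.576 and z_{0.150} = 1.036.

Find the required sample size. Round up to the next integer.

n = 128

n = [z_{α/2}·√(p₀q₀) + z_β·√(p₁q₁)]² / (p₁ − p₀)²
  = [2.576·√(0.68·0.32) + 1.036·√(0.54·0.46)]² / (-0.14)²
  = [2.576·0.4665 + 1.036·0.4984]² / 0.0196
  = [1.7180]² / 0.0196
  = 150.58
Finite-population correction (N = 826): 150.58 / (1 + (150.58 − 1)/826) = 127.50.
Round up → n = 128.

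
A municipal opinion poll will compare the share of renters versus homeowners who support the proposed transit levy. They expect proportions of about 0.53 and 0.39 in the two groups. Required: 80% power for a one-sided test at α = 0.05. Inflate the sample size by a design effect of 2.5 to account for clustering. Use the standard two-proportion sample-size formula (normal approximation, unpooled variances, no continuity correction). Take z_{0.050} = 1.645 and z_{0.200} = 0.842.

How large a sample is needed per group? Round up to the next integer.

n = (z_α + z_β)² · [p₁(1−p₁) + p₂(1−p₂)] / (p₁ − p₂)²
  = (1.645 + 0.842)² · (0.53·0.47 + 0.39·0.61) / (0.14)²
  = (2.487)² · (0.2491 + 0.2379) / 0.0196
  = 6.1852 · 0.4870 / 0.0196
  = 153.68
Design effect: 2.5 × 153.68 = 384.21.
Round up → n = 385 per group.

n = 385 per group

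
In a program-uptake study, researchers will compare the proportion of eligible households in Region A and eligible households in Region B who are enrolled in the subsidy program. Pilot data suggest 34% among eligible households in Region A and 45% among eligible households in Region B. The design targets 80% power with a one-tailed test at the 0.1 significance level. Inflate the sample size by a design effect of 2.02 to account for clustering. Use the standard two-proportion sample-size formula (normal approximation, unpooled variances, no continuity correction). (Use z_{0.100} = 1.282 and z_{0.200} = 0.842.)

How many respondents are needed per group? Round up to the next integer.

n = (z_α + z_β)² · [p₁(1−p₁) + p₂(1−p₂)] / (p₁ − p₂)²
  = (1.282 + 0.842)² · (0.34·0.66 + 0.45·0.55) / (-0.11)²
  = (2.124)² · (0.2244 + 0.2475) / 0.0121
  = 4.5114 · 0.4719 / 0.0121
  = 175.94
Design effect: 2.02 × 175.94 = 355.41.
Round up → n = 356 per group.

n = 356 per group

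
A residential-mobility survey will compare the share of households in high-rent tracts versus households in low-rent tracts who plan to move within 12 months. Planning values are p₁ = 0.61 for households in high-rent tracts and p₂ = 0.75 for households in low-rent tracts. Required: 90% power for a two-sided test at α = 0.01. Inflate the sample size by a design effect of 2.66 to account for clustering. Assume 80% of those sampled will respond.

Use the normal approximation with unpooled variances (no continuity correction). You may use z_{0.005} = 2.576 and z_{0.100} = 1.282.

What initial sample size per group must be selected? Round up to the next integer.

n = (z_{α/2} + z_β)² · [p₁(1−p₁) + p₂(1−p₂)] / (p₁ − p₂)²
  = (2.576 + 1.282)² · (0.61·0.39 + 0.75·0.25) / (-0.14)²
  = (3.858)² · (0.2379 + 0.1875) / 0.0196
  = 14.8842 · 0.4254 / 0.0196
  = 323.05
Design effect: 2.66 × 323.05 = 859.31.
Adjust for 80% response: 859.31 / 0.80 = 1074.13.
Round up → n = 1075 per group.

n = 1075 per group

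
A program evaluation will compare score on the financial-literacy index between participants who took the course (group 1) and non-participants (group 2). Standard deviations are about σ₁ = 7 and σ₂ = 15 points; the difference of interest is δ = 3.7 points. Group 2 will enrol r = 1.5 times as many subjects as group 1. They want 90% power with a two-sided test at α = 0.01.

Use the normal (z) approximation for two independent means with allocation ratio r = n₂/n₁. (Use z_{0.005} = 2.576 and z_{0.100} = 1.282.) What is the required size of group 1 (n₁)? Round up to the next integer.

n₁ = 217

n₁ = (z_{α/2} + z_β)² · (σ₁² + σ₂²/r) / δ²
   = (2.576 + 1.282)² · (7² + 15²/1.5) / 3.7²
   = 14.8842 · (49 + 150) / 13.69
   = 14.8842 · 199 / 13.69
   = 216.36
Round up → n₁ = 217; n₂ = r·n₁ = 1.5 × 217 = 326.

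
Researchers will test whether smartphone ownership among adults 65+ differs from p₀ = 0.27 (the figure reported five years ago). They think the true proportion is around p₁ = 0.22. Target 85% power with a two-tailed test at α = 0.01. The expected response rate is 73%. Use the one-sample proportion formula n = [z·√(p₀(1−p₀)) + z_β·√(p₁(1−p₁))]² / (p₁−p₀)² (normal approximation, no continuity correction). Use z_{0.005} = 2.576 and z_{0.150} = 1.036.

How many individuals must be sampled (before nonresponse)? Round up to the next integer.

n = 1356

n = [z_{α/2}·√(p₀q₀) + z_β·√(p₁q₁)]² / (p₁ − p₀)²
  = [2.576·√(0.27·0.73) + 1.036·√(0.22·0.78)]² / (-0.05)²
  = [2.576·0.4440 + 1.036·0.4142]² / 0.0025
  = [1.5728]² / 0.0025
  = 989.48
Adjust for 73% response: 989.48 / 0.73 = 1355.45.
Round up → n = 1356.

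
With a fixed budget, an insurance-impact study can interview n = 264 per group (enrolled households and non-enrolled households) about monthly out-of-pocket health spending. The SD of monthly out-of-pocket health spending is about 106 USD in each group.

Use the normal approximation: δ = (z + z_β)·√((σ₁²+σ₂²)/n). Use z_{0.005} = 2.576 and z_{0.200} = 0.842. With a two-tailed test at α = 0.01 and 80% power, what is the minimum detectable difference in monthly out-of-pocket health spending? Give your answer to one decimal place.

δ = (z_{α/2} + z_β) · √((σ₁²+σ₂²)/n)
  = (2.576 + 0.842) · √(22472/264)
  = 3.418 · √85.1212
  = 3.418 · 9.2261
  = 31.5349

Minimum detectable difference ≈ 31.5 USD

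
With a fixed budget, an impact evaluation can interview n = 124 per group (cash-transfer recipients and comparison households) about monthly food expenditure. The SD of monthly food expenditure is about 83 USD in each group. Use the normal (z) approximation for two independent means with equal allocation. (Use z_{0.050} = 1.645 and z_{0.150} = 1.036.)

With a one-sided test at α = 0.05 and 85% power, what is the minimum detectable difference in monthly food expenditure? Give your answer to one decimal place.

Minimum detectable difference ≈ 28.3 USD

δ = (z_α + z_β) · √((σ₁²+σ₂²)/n)
  = (1.645 + 1.036) · √(13778/124)
  = 2.681 · √111.1129
  = 2.681 · 10.5410
  = 28.2604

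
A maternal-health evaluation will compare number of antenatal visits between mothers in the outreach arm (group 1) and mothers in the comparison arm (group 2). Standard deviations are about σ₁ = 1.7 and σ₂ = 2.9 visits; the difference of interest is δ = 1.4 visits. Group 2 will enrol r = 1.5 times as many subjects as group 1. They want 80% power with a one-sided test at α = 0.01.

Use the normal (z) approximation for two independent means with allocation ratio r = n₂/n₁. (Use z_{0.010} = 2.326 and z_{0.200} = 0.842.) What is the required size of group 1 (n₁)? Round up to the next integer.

n₁ = (z_α + z_β)² · (σ₁² + σ₂²/r) / δ²
   = (2.326 + 0.842)² · (1.7² + 2.9²/1.5) / 1.4²
   = 10.0362 · (2.89 + 5.6067) / 1.96
   = 10.0362 · 8.4967 / 1.96
   = 43.51
Round up → n₁ = 44; n₂ = r·n₁ = 1.5 × 44 = 66.

n₁ = 44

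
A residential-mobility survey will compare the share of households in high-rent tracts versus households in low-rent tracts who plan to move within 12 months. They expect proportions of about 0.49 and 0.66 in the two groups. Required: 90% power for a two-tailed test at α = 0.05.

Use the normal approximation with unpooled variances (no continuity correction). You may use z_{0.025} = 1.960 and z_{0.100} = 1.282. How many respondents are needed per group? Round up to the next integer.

n = (z_{α/2} + z_β)² · [p₁(1−p₁) + p₂(1−p₂)] / (p₁ − p₂)²
  = (1.960 + 1.282)² · (0.49·0.51 + 0.66·0.34) / (-0.17)²
  = (3.242)² · (0.2499 + 0.2244) / 0.0289
  = 10.5106 · 0.4743 / 0.0289
  = 172.50
Round up → n = 173 per group.

n = 173 per group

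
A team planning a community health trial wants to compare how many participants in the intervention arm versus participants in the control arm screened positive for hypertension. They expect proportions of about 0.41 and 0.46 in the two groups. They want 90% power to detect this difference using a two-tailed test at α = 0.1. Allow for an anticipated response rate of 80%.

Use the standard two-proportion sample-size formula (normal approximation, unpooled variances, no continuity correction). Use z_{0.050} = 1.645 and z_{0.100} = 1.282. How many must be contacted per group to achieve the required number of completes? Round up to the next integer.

n = 2101 per group

n = (z_{α/2} + z_β)² · [p₁(1−p₁) + p₂(1−p₂)] / (p₁ − p₂)²
  = (1.645 + 1.282)² · (0.41·0.59 + 0.46·0.54) / (-0.05)²
  = (2.927)² · (0.2419 + 0.2484) / 0.0025
  = 8.5673 · 0.4903 / 0.0025
  = 1680.22
Adjust for 80% response: 1680.22 / 0.80 = 2100.28.
Round up → n = 2101 per group.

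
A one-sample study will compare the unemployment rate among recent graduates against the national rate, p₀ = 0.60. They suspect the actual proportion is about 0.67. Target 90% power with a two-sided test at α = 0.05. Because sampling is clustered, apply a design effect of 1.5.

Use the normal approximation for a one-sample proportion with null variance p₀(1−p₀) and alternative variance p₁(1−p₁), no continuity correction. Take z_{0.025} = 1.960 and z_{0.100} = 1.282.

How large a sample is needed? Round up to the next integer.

n = [z_{α/2}·√(p₀q₀) + z_β·√(p₁q₁)]² / (p₁ − p₀)²
  = [1.960·√(0.60·0.40) + 1.282·√(0.67·0.33)]² / (0.07)²
  = [1.960·0.4899 + 1.282·0.4702]² / 0.0049
  = [1.5630]² / 0.0049
  = 498.57
Design effect: 1.5 × 498.57 = 747.86.
Round up → n = 748.

n = 748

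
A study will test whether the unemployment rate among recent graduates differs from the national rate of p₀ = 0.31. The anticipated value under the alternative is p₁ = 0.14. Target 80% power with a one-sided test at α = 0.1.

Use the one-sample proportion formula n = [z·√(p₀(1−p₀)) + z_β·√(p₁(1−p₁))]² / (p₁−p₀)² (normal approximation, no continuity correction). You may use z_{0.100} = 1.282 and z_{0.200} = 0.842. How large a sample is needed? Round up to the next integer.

n = [z_α·√(p₀q₀) + z_β·√(p₁q₁)]² / (p₁ − p₀)²
  = [1.282·√(0.31·0.69) + 0.842·√(0.14·0.86)]² / (-0.17)²
  = [1.282·0.4625 + 0.842·0.3470]² / 0.0289
  = [0.8851]² / 0.0289
  = 27.11
Round up → n = 28.

n = 28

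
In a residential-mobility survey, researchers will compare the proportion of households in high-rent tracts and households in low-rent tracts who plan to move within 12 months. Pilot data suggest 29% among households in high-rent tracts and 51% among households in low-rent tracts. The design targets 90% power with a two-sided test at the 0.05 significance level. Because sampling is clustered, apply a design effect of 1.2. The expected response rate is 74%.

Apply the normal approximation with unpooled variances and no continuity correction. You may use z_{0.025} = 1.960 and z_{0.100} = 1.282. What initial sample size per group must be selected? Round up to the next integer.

n = (z_{α/2} + z_β)² · [p₁(1−p₁) + p₂(1−p₂)] / (p₁ − p₂)²
  = (1.960 + 1.282)² · (0.29·0.71 + 0.51·0.49) / (-0.22)²
  = (3.242)² · (0.2059 + 0.2499) / 0.0484
  = 10.5106 · 0.4558 / 0.0484
  = 98.98
Design effect: 1.2 × 98.98 = 118.78.
Adjust for 74% response: 118.78 / 0.74 = 160.51.
Round up → n = 161 per group.

n = 161 per group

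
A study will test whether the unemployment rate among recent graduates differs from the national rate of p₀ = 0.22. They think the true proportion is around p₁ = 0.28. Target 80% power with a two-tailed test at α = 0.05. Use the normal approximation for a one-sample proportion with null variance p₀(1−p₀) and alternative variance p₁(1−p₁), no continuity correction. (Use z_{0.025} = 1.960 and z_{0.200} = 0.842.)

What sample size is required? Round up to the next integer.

n = 394

n = [z_{α/2}·√(p₀q₀) + z_β·√(p₁q₁)]² / (p₁ − p₀)²
  = [1.960·√(0.22·0.78) + 0.842·√(0.28·0.72)]² / (0.06)²
  = [1.960·0.4142 + 0.842·0.4490]² / 0.0036
  = [1.1900]² / 0.0036
  = 393.35
Round up → n = 394.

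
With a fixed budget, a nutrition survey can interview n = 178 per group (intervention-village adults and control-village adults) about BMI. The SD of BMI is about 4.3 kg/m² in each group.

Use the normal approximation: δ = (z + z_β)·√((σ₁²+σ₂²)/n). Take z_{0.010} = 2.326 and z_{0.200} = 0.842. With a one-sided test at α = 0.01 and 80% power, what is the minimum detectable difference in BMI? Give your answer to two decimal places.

Minimum detectable difference ≈ 1.44 kg/m²

δ = (z_α + z_β) · √((σ₁²+σ₂²)/n)
  = (2.326 + 0.842) · √(36.98/178)
  = 3.168 · √0.20775
  = 3.168 · 0.4558
  = 1.4440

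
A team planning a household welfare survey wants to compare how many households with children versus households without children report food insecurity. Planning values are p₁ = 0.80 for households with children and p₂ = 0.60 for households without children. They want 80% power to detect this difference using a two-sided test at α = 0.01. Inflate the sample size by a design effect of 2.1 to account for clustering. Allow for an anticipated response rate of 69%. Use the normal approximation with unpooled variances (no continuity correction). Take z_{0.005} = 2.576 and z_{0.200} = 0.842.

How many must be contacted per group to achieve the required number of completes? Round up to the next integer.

n = 356 per group

n = (z_{α/2} + z_β)² · [p₁(1−p₁) + p₂(1−p₂)] / (p₁ − p₂)²
  = (2.576 + 0.842)² · (0.80·0.20 + 0.60·0.40) / (0.20)²
  = (3.418)² · (0.1600 + 0.2400) / 0.0400
  = 11.6827 · 0.4000 / 0.0400
  = 116.83
Design effect: 2.1 × 116.83 = 245.34.
Adjust for 69% response: 245.34 / 0.69 = 355.56.
Round up → n = 356 per group.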